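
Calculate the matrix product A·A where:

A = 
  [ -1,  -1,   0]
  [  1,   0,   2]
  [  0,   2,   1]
A² = A·A:
A²[1,1] = (-1)(-1) + (-1)(1) + (0)(0) = 0
A²[1,2] = (-1)(-1) + (-1)(0) + (0)(2) = 1
A²[1,3] = (-1)(0) + (-1)(2) + (0)(1) = -2
A²[2,1] = (1)(-1) + (0)(1) + (2)(0) = -1
A²[2,2] = (1)(-1) + (0)(0) + (2)(2) = 3
A²[2,3] = (1)(0) + (0)(2) + (2)(1) = 2
A²[3,1] = (0)(-1) + (2)(1) + (1)(0) = 2
A²[3,2] = (0)(-1) + (2)(0) + (1)(2) = 2
A²[3,3] = (0)(0) + (2)(2) + (1)(1) = 5
A² = 
  [  0,   1,  -2]
  [ -1,   3,   2]
  [  2,   2,   5]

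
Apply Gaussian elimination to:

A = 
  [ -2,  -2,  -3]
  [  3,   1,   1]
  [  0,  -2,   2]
Row operations:
R2 → R2 + (3/2)·R1
R3 → R3 - (1)·R2

Resulting echelon form:
REF = 
  [  -2,   -2,   -3]
  [   0,   -2, -7/2]
  [   0,    0, 11/2]

Rank = 3 (number of non-zero pivot rows).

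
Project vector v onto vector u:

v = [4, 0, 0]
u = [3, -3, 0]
proj_u(v) = [2, -2, 0]

v·u = (4)(3) + (0)(-3) + (0)(0) = 12
u·u = (3)² + (-3)² + (0)² = 18
proj_u(v) = (v·u / u·u) × u = (12/18) × u = (2/3) × u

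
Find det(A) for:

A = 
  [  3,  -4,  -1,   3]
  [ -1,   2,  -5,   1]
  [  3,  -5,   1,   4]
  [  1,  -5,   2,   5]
Cofactor expansion along row 1: det(A) = a₁₁M₁₁ - a₁₂M₁₂ + a₁₃M₁₃ - a₁₄M₁₄

M₁₁ = det[[2, -5, 1]; [-5, 1, 4]; [-5, 2, 5]]
  = (2)·((1)(5) - (4)(2)) - (-5)·((-5)(5) - (4)(-5)) + (1)·((-5)(2) - (1)(-5))
  = (2)(-3) - (-5)(-5) + (1)(-5)
  = -36
M₁₂ = det[[-1, -5, 1]; [3, 1, 4]; [1, 2, 5]]
  = (-1)·((1)(5) - (4)(2)) - (-5)·((3)(5) - (4)(1)) + (1)·((3)(2) - (1)(1))
  = (-1)(-3) - (-5)(11) + (1)(5)
  = 63
M₁₃ = det[[-1, 2, 1]; [3, -5, 4]; [1, -5, 5]]
  = (-1)·((-5)(5) - (4)(-5)) - (2)·((3)(5) - (4)(1)) + (1)·((3)(-5) - (-5)(1))
  = (-1)(-5) - (2)(11) + (1)(-10)
  = -27
M₁₄ = det[[-1, 2, -5]; [3, -5, 1]; [1, -5, 2]]
  = (-1)·((-5)(2) - (1)(-5)) - (2)·((3)(2) - (1)(1)) + (-5)·((3)(-5) - (-5)(1))
  = (-1)(-5) - (2)(5) + (-5)(-10)
  = 45

det(A) = (3)(-36) - (-4)(63) + (-1)(-27) - (3)(45) = 36

det(A) = 36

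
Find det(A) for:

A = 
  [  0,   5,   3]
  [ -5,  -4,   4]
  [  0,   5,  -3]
-150

Cofactor expansion along row 1:
det(A) = (0)·((-4)(-3) - (4)(5)) - (5)·((-5)(-3) - (4)(0)) + (3)·((-5)(5) - (-4)(0))
  = (0)(-8) - (5)(15) + (3)(-25)
  = -150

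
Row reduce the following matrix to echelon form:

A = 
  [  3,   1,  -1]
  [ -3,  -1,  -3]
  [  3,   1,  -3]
Row operations:
R2 → R2 + (1)·R1
R3 → R3 - (1)·R1
R3 → R3 - (1/2)·R2

Resulting echelon form:
REF = 
  [  3,   1,  -1]
  [  0,   0,  -4]
  [  0,   0,   0]

Rank = 2 (number of non-zero pivot rows).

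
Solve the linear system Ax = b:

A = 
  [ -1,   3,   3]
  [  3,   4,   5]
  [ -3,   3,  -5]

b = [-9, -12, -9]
x = [0, -3, 0]

Row reduce the augmented matrix [A|b]:
R2 → R2 + (3)·R1
R3 → R3 - (3)·R1
R3 → R3 + (6/13)·R2
REF = 
  [    -1,      3,      3,     -9]
  [     0,     13,     14,    -39]
  [     0,      0, -98/13,      0]

Back-substitution:
x₃ = 0 / (-98/13) = 0
x₂ = (-39 - (14)(0)) / 13 = -3
x₁ = (-9 - (3)(-3) - (3)(0)) / (-1) = 0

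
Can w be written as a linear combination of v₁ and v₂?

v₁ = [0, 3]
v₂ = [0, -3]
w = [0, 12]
Yes

Form the augmented matrix and row-reduce:
[v₁|v₂|w] = 
  [  0,   0,   0]
  [  3,  -3,  12]
Swap R1 ↔ R2
REF = 
  [  3,  -3,  12]
  [  0,   0,   0]

No row of the form [0 0 | nonzero], so the system is consistent. Back-substitution gives c₁ = 4, c₂ = 0: w = (4)·v₁ + (0)·v₂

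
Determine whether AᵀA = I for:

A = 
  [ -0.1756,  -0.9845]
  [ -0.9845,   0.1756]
Yes

AᵀA = 
  [  1.0001,   0]
  [  0,   1.0001]
≈ I (equal to I up to the 4-dp rounding of the entries)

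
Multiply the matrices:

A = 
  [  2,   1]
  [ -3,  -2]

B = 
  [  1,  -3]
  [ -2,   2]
A is 2×2 and B is 2×2, so AB is 2×2. Each entry is (row of A)·(column of B):
AB[1,1] = (2)(1) + (1)(-2) = 0
AB[1,2] = (2)(-3) + (1)(2) = -4
AB[2,1] = (-3)(1) + (-2)(-2) = 1
AB[2,2] = (-3)(-3) + (-2)(2) = 5

AB = 
  [  0,  -4]
  [  1,   5]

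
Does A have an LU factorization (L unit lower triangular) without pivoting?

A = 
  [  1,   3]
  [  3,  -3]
Yes.
A[1,1] = 1 ≠ 0, so Gaussian elimination proceeds without a row swap: multiplier ℓ₂₁ = (3)/(1) = 3, and U[2,2] = -3 - (3)(3) = -12.
L = 
  [  1,   0]
  [  3,   1]
U = 
  [  1,   3]
  [  0, -12]
Check row 2 of LU: [(3)(1), (3)(3) + (-12)] = [3, -3] = row 2 of A ✓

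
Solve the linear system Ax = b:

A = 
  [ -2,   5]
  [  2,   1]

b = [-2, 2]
x = [1, 0]

Row reduce the augmented matrix [A|b]:
R2 → R2 + (1)·R1
REF = 
  [ -2,   5,  -2]
  [  0,   6,   0]

Back-substitution:
x₂ = 0 / 6 = 0
x₁ = (-2 - (5)(0)) / (-2) = 1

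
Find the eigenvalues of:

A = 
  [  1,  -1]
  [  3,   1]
tr(A) = 2, det(A) = 4
Characteristic polynomial: λ² - tr(A)λ + det(A) = λ² - 2λ + 4
λ² - 2λ + 4 = 0  ⇒  λ = (2 ± √((-2)² - 4·(4)))/2 = (2 ± √(-12))/2
  = 1 + i√3,  1 - i√3

λ = 1 + i√3, 1 - i√3  (≈ 1 + 1.732i, 1 - 1.732i)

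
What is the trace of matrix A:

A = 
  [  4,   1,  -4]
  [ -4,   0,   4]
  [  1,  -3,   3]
7

tr(A) = 4 + 0 + 3 = 7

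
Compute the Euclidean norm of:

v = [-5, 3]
5.831

||v||₂ = √((-5)² + (3)²) = √34 = 5.831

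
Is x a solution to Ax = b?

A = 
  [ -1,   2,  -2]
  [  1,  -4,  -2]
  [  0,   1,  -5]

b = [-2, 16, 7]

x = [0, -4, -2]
No

Ax = [-4, 20, 6] ≠ b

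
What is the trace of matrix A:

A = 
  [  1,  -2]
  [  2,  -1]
0

tr(A) = 1 + -1 = 0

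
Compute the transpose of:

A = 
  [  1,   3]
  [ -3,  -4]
Aᵀ = 
  [  1,  -3]
  [  3,  -4]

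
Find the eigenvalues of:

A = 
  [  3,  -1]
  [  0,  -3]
tr(A) = 0, det(A) = -9
Characteristic polynomial: λ² - tr(A)λ + det(A) = λ² - 9
λ² - 9 = (λ + 3)(λ - 3)

λ = 3, -3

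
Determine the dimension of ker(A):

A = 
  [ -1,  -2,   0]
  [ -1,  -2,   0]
nullity(A) = 2

Row reduce:
R2 → R2 - (1)·R1
REF = 
  [ -1,  -2,   0]
  [  0,   0,   0]
Pivot columns: 1 → 1 pivot.
rank(A) = 1, so nullity(A) = 3 - 1 = 2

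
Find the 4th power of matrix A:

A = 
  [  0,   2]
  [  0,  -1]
A^4 = 
  [  0,  -2]
  [  0,   1]

A² = A·A:
A²[1,1] = (0)(0) + (2)(0) = 0
A²[1,2] = (0)(2) + (2)(-1) = -2
A²[2,1] = (0)(0) + (-1)(0) = 0
A²[2,2] = (0)(2) + (-1)(-1) = 1
A² = 
  [  0,  -2]
  [  0,   1]

A^3 = A^2·A:
A^3[1,1] = (0)(0) + (-2)(0) = 0
A^3[1,2] = (0)(2) + (-2)(-1) = 2
A^3[2,1] = (0)(0) + (1)(0) = 0
A^3[2,2] = (0)(2) + (1)(-1) = -1
A^3 = 
  [  0,   2]
  [  0,  -1]

A^4 = A^3·A:
A^4[1,1] = (0)(0) + (2)(0) = 0
A^4[1,2] = (0)(2) + (2)(-1) = -2
A^4[2,1] = (0)(0) + (-1)(0) = 0
A^4[2,2] = (0)(2) + (-1)(-1) = 1
A^4 = 
  [  0,  -2]
  [  0,   1]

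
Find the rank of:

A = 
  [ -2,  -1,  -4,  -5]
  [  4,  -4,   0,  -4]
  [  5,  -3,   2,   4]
rank(A) = 3

Row reduce:
R2 → R2 + (2)·R1
R3 → R3 + (5/2)·R1
R3 → R3 - (11/12)·R2
REF = 
  [  -2,   -1,   -4,   -5]
  [   0,   -6,   -8,  -14]
  [   0,    0, -2/3, 13/3]
Pivot columns: 1, 2, 3 → 3 pivots.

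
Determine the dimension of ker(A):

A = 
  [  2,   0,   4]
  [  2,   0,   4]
nullity(A) = 2

Row reduce:
R2 → R2 - (1)·R1
REF = 
  [  2,   0,   4]
  [  0,   0,   0]
Pivot columns: 1 → 1 pivot.
rank(A) = 1, so nullity(A) = 3 - 1 = 2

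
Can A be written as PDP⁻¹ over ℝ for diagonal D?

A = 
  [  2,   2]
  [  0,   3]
Yes

tr(A) = 5, det(A) = 6
Characteristic polynomial: λ² - tr(A)λ + det(A) = λ² - 5λ + 6
λ² - 5λ + 6 = (λ - 2)(λ - 3)
Eigenvalues: 3, 2
λ=2: alg. mult. = 1, geom. mult. = 2 - rank(A - (2)I) = 2 - 1 = 1
λ=3: alg. mult. = 1, geom. mult. = 2 - rank(A - (3)I) = 2 - 1 = 1
Sum of geometric multiplicities equals n, so A has n independent eigenvectors.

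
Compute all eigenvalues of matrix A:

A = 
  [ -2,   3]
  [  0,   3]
λ = 3, -2

tr(A) = 1, det(A) = -6
Characteristic polynomial: λ² - tr(A)λ + det(A) = λ² - λ - 6
λ² - λ - 6 = (λ + 2)(λ - 3)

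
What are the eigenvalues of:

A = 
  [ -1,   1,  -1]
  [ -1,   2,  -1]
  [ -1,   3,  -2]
Characteristic polynomial: det(λI - A) = λ³ + λ² - λ - 1
Testing integer divisors of the constant term: p(-1) = 0, so (λ + 1) is a factor:
p(λ) = (λ + 1)(λ² - 1)
λ² - 1 = (λ + 1)(λ - 1)

λ = -1, 1, -1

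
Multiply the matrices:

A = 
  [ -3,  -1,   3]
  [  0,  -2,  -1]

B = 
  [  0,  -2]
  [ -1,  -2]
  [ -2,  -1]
AB = 
  [ -5,   5]
  [  4,   5]

A is 2×3 and B is 3×2, so AB is 2×2. Each entry is (row of A)·(column of B):
AB[1,1] = (-3)(0) + (-1)(-1) + (3)(-2) = -5
AB[1,2] = (-3)(-2) + (-1)(-2) + (3)(-1) = 5
AB[2,1] = (0)(0) + (-2)(-1) + (-1)(-2) = 4
AB[2,2] = (0)(-2) + (-2)(-2) + (-1)(-1) = 5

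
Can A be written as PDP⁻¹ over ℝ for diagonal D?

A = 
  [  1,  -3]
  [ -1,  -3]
Yes

tr(A) = -2, det(A) = -6
Characteristic polynomial: λ² - tr(A)λ + det(A) = λ² + 2λ - 6
λ² + 2λ - 6 = 0  ⇒  λ = (-2 ± √((2)² - 4·(-6)))/2 = (-2 ± √(28))/2
  = -1 + √7,  -1 - √7
Eigenvalues: -1 + √7, -1 - √7  (≈ 1.646, -3.646)
The two irrational eigenvalues are distinct (simple), so each has alg. mult. = geom. mult. = 1.
Sum of geometric multiplicities equals n, so A has n independent eigenvectors.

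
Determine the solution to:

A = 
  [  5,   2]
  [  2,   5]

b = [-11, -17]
x = [-1, -3]

Row reduce the augmented matrix [A|b]:
R2 → R2 - (2/5)·R1
REF = 
  [    5,     2,   -11]
  [    0,  21/5, -63/5]

Back-substitution:
x₂ = (-63/5) / (21/5) = -3
x₁ = (-11 - (2)(-3)) / 5 = -1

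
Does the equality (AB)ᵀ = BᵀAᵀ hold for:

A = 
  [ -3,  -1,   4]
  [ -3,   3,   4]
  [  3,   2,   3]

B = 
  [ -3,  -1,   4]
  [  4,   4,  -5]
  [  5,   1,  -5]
Yes

(AB)ᵀ = 
  [ 25,  41,  14]
  [  3,  19,   8]
  [-27, -47, -13]

BᵀAᵀ = 
  [ 25,  41,  14]
  [  3,  19,   8]
  [-27, -47, -13]

Both sides are equal — this is the standard identity (AB)ᵀ = BᵀAᵀ, which holds for all A, B.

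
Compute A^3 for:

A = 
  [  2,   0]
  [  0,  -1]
A^3 = 
  [  8,   0]
  [  0,  -1]

A² = A·A:
A²[1,1] = (2)(2) + (0)(0) = 4
A²[1,2] = (2)(0) + (0)(-1) = 0
A²[2,1] = (0)(2) + (-1)(0) = 0
A²[2,2] = (0)(0) + (-1)(-1) = 1
A² = 
  [  4,   0]
  [  0,   1]

A^3 = A^2·A:
A^3[1,1] = (4)(2) + (0)(0) = 8
A^3[1,2] = (4)(0) + (0)(-1) = 0
A^3[2,1] = (0)(2) + (1)(0) = 0
A^3[2,2] = (0)(0) + (1)(-1) = -1
A^3 = 
  [  8,   0]
  [  0,  -1]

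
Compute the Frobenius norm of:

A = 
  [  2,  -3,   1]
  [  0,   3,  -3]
||A||_F = 5.657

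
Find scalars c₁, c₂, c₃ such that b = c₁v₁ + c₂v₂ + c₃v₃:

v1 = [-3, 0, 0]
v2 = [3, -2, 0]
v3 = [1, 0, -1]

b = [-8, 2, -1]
c1 = 2, c2 = -1, c3 = 1

b = 2·v1 + -1·v2 + 1·v3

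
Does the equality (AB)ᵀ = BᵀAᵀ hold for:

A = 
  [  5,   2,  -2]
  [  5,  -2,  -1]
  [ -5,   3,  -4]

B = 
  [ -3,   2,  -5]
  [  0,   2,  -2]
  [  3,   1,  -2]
Yes

(AB)ᵀ = 
  [-21, -18,   3]
  [ 12,   5,  -8]
  [-25, -19,  27]

BᵀAᵀ = 
  [-21, -18,   3]
  [ 12,   5,  -8]
  [-25, -19,  27]

Both sides are equal — this is the standard identity (AB)ᵀ = BᵀAᵀ, which holds for all A, B.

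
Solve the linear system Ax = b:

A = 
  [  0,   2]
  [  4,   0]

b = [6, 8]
x = [2, 3]

Row reduce the augmented matrix [A|b]:
Swap R1 ↔ R2
REF = 
  [  4,   0,   8]
  [  0,   2,   6]

Back-substitution:
x₂ = 6 / 2 = 3
x₁ = (8 - (0)(3)) / 4 = 2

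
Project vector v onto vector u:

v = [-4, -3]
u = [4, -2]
proj_u(v) = [-2, 1]

v·u = (-4)(4) + (-3)(-2) = -10
u·u = (4)² + (-2)² = 20
proj_u(v) = (v·u / u·u) × u = (-10/20) × u = (-1/2) × u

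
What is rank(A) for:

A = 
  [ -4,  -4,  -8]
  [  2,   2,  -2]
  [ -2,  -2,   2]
rank(A) = 2

Row reduce:
R2 → R2 + (1/2)·R1
R3 → R3 - (1/2)·R1
R3 → R3 + (1)·R2
REF = 
  [ -4,  -4,  -8]
  [  0,   0,  -6]
  [  0,   0,   0]
Pivot columns: 1, 3 → 2 pivots.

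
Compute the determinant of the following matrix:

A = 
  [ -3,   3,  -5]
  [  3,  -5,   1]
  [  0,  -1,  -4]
-12

Cofactor expansion along row 1:
det(A) = (-3)·((-5)(-4) - (1)(-1)) - (3)·((3)(-4) - (1)(0)) + (-5)·((3)(-1) - (-5)(0))
  = (-3)(21) - (3)(-12) + (-5)(-3)
  = -12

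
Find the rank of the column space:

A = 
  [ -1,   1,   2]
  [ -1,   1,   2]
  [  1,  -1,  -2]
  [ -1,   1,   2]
dim(Col(A)) = 1

Row reduce:
R2 → R2 - (1)·R1
R3 → R3 + (1)·R1
R4 → R4 - (1)·R1
REF = 
  [ -1,   1,   2]
  [  0,   0,   0]
  [  0,   0,   0]
  [  0,   0,   0]
Pivot columns: 1 → 1 pivot.
dim(Col(A)) = number of pivot columns = 1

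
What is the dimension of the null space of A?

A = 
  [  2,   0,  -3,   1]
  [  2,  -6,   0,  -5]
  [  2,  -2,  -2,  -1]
nullity(A) = 2

Row reduce:
R2 → R2 - (1)·R1
R3 → R3 - (1)·R1
R3 → R3 - (1/3)·R2
REF = 
  [  2,   0,  -3,   1]
  [  0,  -6,   3,  -6]
  [  0,   0,   0,   0]
Pivot columns: 1, 2 → 2 pivots.
rank(A) = 2, so nullity(A) = 4 - 2 = 2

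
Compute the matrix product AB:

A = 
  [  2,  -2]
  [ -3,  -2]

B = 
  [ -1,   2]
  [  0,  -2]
AB = 
  [ -2,   8]
  [  3,  -2]

A is 2×2 and B is 2×2, so AB is 2×2. Each entry is (row of A)·(column of B):
AB[1,1] = (2)(-1) + (-2)(0) = -2
AB[1,2] = (2)(2) + (-2)(-2) = 8
AB[2,1] = (-3)(-1) + (-2)(0) = 3
AB[2,2] = (-3)(2) + (-2)(-2) = -2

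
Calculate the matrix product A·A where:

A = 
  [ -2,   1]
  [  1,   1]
A² = A·A:
A²[1,1] = (-2)(-2) + (1)(1) = 5
A²[1,2] = (-2)(1) + (1)(1) = -1
A²[2,1] = (1)(-2) + (1)(1) = -1
A²[2,2] = (1)(1) + (1)(1) = 2
A² = 
  [  5,  -1]
  [ -1,   2]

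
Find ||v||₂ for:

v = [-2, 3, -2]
4.123

||v||₂ = √((-2)² + (3)² + (-2)²) = √17 = 4.123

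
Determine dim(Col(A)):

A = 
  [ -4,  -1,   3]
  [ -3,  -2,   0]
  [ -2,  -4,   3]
Row reduce:
R2 → R2 - (3/4)·R1
R3 → R3 - (1/2)·R1
R3 → R3 - (14/5)·R2
REF = 
  [  -4,   -1,    3]
  [   0, -5/4, -9/4]
  [   0,    0, 39/5]
Pivot columns: 1, 2, 3 → 3 pivots.
dim(Col(A)) = number of pivot columns = 3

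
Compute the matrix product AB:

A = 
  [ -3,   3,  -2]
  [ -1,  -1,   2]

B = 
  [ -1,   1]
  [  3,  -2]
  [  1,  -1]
AB = 
  [ 10,  -7]
  [  0,  -1]

A is 2×3 and B is 3×2, so AB is 2×2. Each entry is (row of A)·(column of B):
AB[1,1] = (-3)(-1) + (3)(3) + (-2)(1) = 10
AB[1,2] = (-3)(1) + (3)(-2) + (-2)(-1) = -7
AB[2,1] = (-1)(-1) + (-1)(3) + (2)(1) = 0
AB[2,2] = (-1)(1) + (-1)(-2) + (2)(-1) = -1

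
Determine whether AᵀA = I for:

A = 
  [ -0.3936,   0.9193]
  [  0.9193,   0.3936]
Yes

AᵀA = 
  [  1,   0]
  [  0,   1]
≈ I (equal to I up to the 4-dp rounding of the entries)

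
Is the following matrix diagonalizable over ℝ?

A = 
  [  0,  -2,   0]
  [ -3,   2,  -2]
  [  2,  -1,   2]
Yes

Characteristic polynomial: det(λI - A) = λ³ - 4λ² - 4λ + 4
By the rational root theorem any rational root is an integer dividing 4; none of those is a root, so p(λ) has no rational roots and hence (being an irreducible cubic) no repeated roots.
Discriminant of the cubic: Δ = 2256
Δ > 0 ⇒ three distinct real eigenvalues: λ ≈ -1.321, 0.6481, 4.673
Three distinct real eigenvalues, so A has 3 independent eigenvectors.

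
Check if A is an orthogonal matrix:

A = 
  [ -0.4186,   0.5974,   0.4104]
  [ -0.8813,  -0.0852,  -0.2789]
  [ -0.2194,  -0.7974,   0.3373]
No

AᵀA = 
  [  1.0001,   0,   0]
  [  0,   1,   0]
  [  0,   0,   0.3600]
≠ I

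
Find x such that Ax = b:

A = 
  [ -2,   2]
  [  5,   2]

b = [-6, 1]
x = [1, -2]

Row reduce the augmented matrix [A|b]:
R2 → R2 + (5/2)·R1
REF = 
  [ -2,   2,  -6]
  [  0,   7, -14]

Back-substitution:
x₂ = (-14) / 7 = -2
x₁ = (-6 - (2)(-2)) / (-2) = 1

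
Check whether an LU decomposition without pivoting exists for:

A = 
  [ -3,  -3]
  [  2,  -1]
Yes.
A[1,1] = -3 ≠ 0, so Gaussian elimination proceeds without a row swap: multiplier ℓ₂₁ = (2)/(-3) = -2/3, and U[2,2] = -1 - (-2/3)(-3) = -3.
L = 
  [   1,    0]
  [-2/3,    1]
U = 
  [ -3,  -3]
  [  0,  -3]
Check row 2 of LU: [(-2/3)(-3), (-2/3)(-3) + (-3)] = [2, -1] = row 2 of A ✓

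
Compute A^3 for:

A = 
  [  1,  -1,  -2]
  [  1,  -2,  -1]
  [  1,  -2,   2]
A^3 = 
  [ -2,   2, -11]
  [  1,  -4,  -5]
  [  4,  -7,   7]

A² = A·A:
A²[1,1] = (1)(1) + (-1)(1) + (-2)(1) = -2
A²[1,2] = (1)(-1) + (-1)(-2) + (-2)(-2) = 5
A²[1,3] = (1)(-2) + (-1)(-1) + (-2)(2) = -5
A²[2,1] = (1)(1) + (-2)(1) + (-1)(1) = -2
A²[2,2] = (1)(-1) + (-2)(-2) + (-1)(-2) = 5
A²[2,3] = (1)(-2) + (-2)(-1) + (-1)(2) = -2
A²[3,1] = (1)(1) + (-2)(1) + (2)(1) = 1
A²[3,2] = (1)(-1) + (-2)(-2) + (2)(-2) = -1
A²[3,3] = (1)(-2) + (-2)(-1) + (2)(2) = 4
A² = 
  [ -2,   5,  -5]
  [ -2,   5,  -2]
  [  1,  -1,   4]

A^3 = A^2·A:
A^3[1,1] = (-2)(1) + (5)(1) + (-5)(1) = -2
A^3[1,2] = (-2)(-1) + (5)(-2) + (-5)(-2) = 2
A^3[1,3] = (-2)(-2) + (5)(-1) + (-5)(2) = -11
A^3[2,1] = (-2)(1) + (5)(1) + (-2)(1) = 1
A^3[2,2] = (-2)(-1) + (5)(-2) + (-2)(-2) = -4
A^3[2,3] = (-2)(-2) + (5)(-1) + (-2)(2) = -5
A^3[3,1] = (1)(1) + (-1)(1) + (4)(1) = 4
A^3[3,2] = (1)(-1) + (-1)(-2) + (4)(-2) = -7
A^3[3,3] = (1)(-2) + (-1)(-1) + (4)(2) = 7
A^3 = 
  [ -2,   2, -11]
  [  1,  -4,  -5]
  [  4,  -7,   7]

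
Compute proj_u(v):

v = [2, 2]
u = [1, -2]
v·u = (2)(1) + (2)(-2) = -2
u·u = (1)² + (-2)² = 5
proj_u(v) = (v·u / u·u) × u = (-2/5) × u

proj_u(v) = [-2/5, 4/5]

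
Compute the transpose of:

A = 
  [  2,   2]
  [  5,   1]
Aᵀ = 
  [  2,   5]
  [  2,   1]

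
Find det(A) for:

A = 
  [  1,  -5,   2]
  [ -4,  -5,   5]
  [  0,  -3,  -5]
164

Cofactor expansion along row 1:
det(A) = (1)·((-5)(-5) - (5)(-3)) - (-5)·((-4)(-5) - (5)(0)) + (2)·((-4)(-3) - (-5)(0))
  = (1)(40) - (-5)(20) + (2)(12)
  = 164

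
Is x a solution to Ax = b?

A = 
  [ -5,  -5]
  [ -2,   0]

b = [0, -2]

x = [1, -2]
No

Ax = [5, -2] ≠ b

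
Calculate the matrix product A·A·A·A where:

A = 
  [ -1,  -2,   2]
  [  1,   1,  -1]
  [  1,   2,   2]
A^4 = 
  [  9,   8,  16]
  [ -1,   1,  -5]
  [ 11,  16,  24]

A² = A·A:
A²[1,1] = (-1)(-1) + (-2)(1) + (2)(1) = 1
A²[1,2] = (-1)(-2) + (-2)(1) + (2)(2) = 4
A²[1,3] = (-1)(2) + (-2)(-1) + (2)(2) = 4
A²[2,1] = (1)(-1) + (1)(1) + (-1)(1) = -1
A²[2,2] = (1)(-2) + (1)(1) + (-1)(2) = -3
A²[2,3] = (1)(2) + (1)(-1) + (-1)(2) = -1
A²[3,1] = (1)(-1) + (2)(1) + (2)(1) = 3
A²[3,2] = (1)(-2) + (2)(1) + (2)(2) = 4
A²[3,3] = (1)(2) + (2)(-1) + (2)(2) = 4
A² = 
  [  1,   4,   4]
  [ -1,  -3,  -1]
  [  3,   4,   4]

A^3 = A^2·A:
A^3[1,1] = (1)(-1) + (4)(1) + (4)(1) = 7
A^3[1,2] = (1)(-2) + (4)(1) + (4)(2) = 10
A^3[1,3] = (1)(2) + (4)(-1) + (4)(2) = 6
A^3[2,1] = (-1)(-1) + (-3)(1) + (-1)(1) = -3
A^3[2,2] = (-1)(-2) + (-3)(1) + (-1)(2) = -3
A^3[2,3] = (-1)(2) + (-3)(-1) + (-1)(2) = -1
A^3[3,1] = (3)(-1) + (4)(1) + (4)(1) = 5
A^3[3,2] = (3)(-2) + (4)(1) + (4)(2) = 6
A^3[3,3] = (3)(2) + (4)(-1) + (4)(2) = 10
A^3 = 
  [  7,  10,   6]
  [ -3,  -3,  -1]
  [  5,   6,  10]

A^4 = A^3·A:
A^4[1,1] = (7)(-1) + (10)(1) + (6)(1) = 9
A^4[1,2] = (7)(-2) + (10)(1) + (6)(2) = 8
A^4[1,3] = (7)(2) + (10)(-1) + (6)(2) = 16
A^4[2,1] = (-3)(-1) + (-3)(1) + (-1)(1) = -1
A^4[2,2] = (-3)(-2) + (-3)(1) + (-1)(2) = 1
A^4[2,3] = (-3)(2) + (-3)(-1) + (-1)(2) = -5
A^4[3,1] = (5)(-1) + (6)(1) + (10)(1) = 11
A^4[3,2] = (5)(-2) + (6)(1) + (10)(2) = 16
A^4[3,3] = (5)(2) + (6)(-1) + (10)(2) = 24
A^4 = 
  [  9,   8,  16]
  [ -1,   1,  -5]
  [ 11,  16,  24]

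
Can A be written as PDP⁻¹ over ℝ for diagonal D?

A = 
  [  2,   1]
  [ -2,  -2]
Yes

tr(A) = 0, det(A) = -2
Characteristic polynomial: λ² - tr(A)λ + det(A) = λ² - 2
λ² - 2 = 0  ⇒  λ = (0 ± √((0)² - 4·(-2)))/2 = (0 ± √(8))/2
  = √2,  -√2
Eigenvalues: √2, -√2  (≈ 1.414, -1.414)
The two irrational eigenvalues are distinct (simple), so each has alg. mult. = geom. mult. = 1.
Sum of geometric multiplicities equals n, so A has n independent eigenvectors.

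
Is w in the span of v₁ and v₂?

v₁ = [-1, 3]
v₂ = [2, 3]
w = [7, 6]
Yes

Form the augmented matrix and row-reduce:
[v₁|v₂|w] = 
  [ -1,   2,   7]
  [  3,   3,   6]
R2 → R2 + (3)·R1
REF = 
  [ -1,   2,   7]
  [  0,   9,  27]

No row of the form [0 0 | nonzero], so the system is consistent. Back-substitution gives c₁ = -1, c₂ = 3: w = (-1)·v₁ + (3)·v₂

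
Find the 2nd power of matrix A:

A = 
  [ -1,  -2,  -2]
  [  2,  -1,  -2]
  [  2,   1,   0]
A² = A·A:
A²[1,1] = (-1)(-1) + (-2)(2) + (-2)(2) = -7
A²[1,2] = (-1)(-2) + (-2)(-1) + (-2)(1) = 2
A²[1,3] = (-1)(-2) + (-2)(-2) + (-2)(0) = 6
A²[2,1] = (2)(-1) + (-1)(2) + (-2)(2) = -8
A²[2,2] = (2)(-2) + (-1)(-1) + (-2)(1) = -5
A²[2,3] = (2)(-2) + (-1)(-2) + (-2)(0) = -2
A²[3,1] = (2)(-1) + (1)(2) + (0)(2) = 0
A²[3,2] = (2)(-2) + (1)(-1) + (0)(1) = -5
A²[3,3] = (2)(-2) + (1)(-2) + (0)(0) = -6
A² = 
  [ -7,   2,   6]
  [ -8,  -5,  -2]
  [  0,  -5,  -6]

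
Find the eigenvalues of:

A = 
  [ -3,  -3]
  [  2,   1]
tr(A) = -2, det(A) = 3
Characteristic polynomial: λ² - tr(A)λ + det(A) = λ² + 2λ + 3
λ² + 2λ + 3 = 0  ⇒  λ = (-2 ± √((2)² - 4·(3)))/2 = (-2 ± √(-8))/2
  = -1 + i√2,  -1 - i√2

λ = -1 + i√2, -1 - i√2  (≈ -1 + 1.414i, -1 - 1.414i)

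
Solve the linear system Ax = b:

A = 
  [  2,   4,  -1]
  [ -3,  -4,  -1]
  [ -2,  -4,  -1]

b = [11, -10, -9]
Row reduce the augmented matrix [A|b]:
R2 → R2 + (3/2)·R1
R3 → R3 + (1)·R1
REF = 
  [   2,    4,   -1,   11]
  [   0,    2, -5/2, 13/2]
  [   0,    0,   -2,    2]

Back-substitution:
x₃ = 2 / (-2) = -1
x₂ = (13/2 - (-5/2)(-1)) / 2 = 2
x₁ = (11 - (4)(2) - (-1)(-1)) / 2 = 1

x = [1, 2, -1]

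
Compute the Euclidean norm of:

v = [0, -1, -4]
4.123

||v||₂ = √((0)² + (-1)² + (-4)²) = √17 = 4.123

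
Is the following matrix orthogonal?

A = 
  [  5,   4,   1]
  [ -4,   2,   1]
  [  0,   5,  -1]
No

AᵀA = 
  [ 41,  12,   1]
  [ 12,  45,   1]
  [  1,   1,   3]
≠ I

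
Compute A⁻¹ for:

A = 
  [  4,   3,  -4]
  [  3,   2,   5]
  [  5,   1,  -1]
det(A) = (4)·((2)(-1) - (5)(1)) - (3)·((3)(-1) - (5)(5)) + (-4)·((3)(1) - (2)(5))
  = (4)(-7) - (3)(-28) + (-4)(-7)
  = 84
det(A) = 84 ≠ 0, so A is invertible.

Cofactors Cᵢⱼ = (-1)ⁱ⁺ʲ·Mᵢⱼ:
C = 
  [ -7,  28,  -7]
  [ -1,  16,  11]
  [ 23, -32,  -1]

adj(A) = Cᵀ:
adj(A) = 
  [ -7,  -1,  23]
  [ 28,  16, -32]
  [ -7,  11,  -1]

A⁻¹ = (1/84) · adj(A):
A⁻¹ = 
  [-1/12, -1/84, 23/84]
  [  1/3,  4/21, -8/21]
  [-1/12, 11/84, -1/84]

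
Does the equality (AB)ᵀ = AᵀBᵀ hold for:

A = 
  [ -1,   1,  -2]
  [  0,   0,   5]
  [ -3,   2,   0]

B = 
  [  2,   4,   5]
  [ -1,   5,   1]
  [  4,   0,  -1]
No

(AB)ᵀ = 
  [-11,  20,  -8]
  [  1,   0,  -2]
  [ -2,  -5, -13]

AᵀBᵀ = 
  [-17,  -2,  -1]
  [ 12,   1,   2]
  [ 16,  27,  -8]

The two matrices differ, so (AB)ᵀ ≠ AᵀBᵀ in general. The correct identity is (AB)ᵀ = BᵀAᵀ.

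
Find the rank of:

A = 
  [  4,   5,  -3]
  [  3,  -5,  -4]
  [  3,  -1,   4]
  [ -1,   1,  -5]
Row reduce:
R2 → R2 - (3/4)·R1
R3 → R3 - (3/4)·R1
R4 → R4 + (1/4)·R1
R3 → R3 - (19/35)·R2
R4 → R4 + (9/35)·R2
R4 → R4 + (31/36)·R3
REF = 
  [    4,     5,    -3]
  [    0, -35/4,  -7/4]
  [    0,     0,  36/5]
  [    0,     0,     0]
Pivot columns: 1, 2, 3 → 3 pivots.

rank(A) = 3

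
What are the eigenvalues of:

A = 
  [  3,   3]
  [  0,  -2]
λ = 3, -2

tr(A) = 1, det(A) = -6
Characteristic polynomial: λ² - tr(A)λ + det(A) = λ² - λ - 6
λ² - λ - 6 = (λ + 2)(λ - 3)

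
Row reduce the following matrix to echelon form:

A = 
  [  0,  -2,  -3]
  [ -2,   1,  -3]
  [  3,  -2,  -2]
Row operations:
Swap R1 ↔ R2
R3 → R3 + (3/2)·R1
R3 → R3 - (1/4)·R2

Resulting echelon form:
REF = 
  [   -2,     1,    -3]
  [    0,    -2,    -3]
  [    0,     0, -23/4]

Rank = 3 (number of non-zero pivot rows).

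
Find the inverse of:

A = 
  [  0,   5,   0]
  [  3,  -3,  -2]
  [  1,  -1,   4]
det(A) = (0)·((-3)(4) - (-2)(-1)) - (5)·((3)(4) - (-2)(1)) + (0)·((3)(-1) - (-3)(1))
  = (0)(-14) - (5)(14) + (0)(0)
  = -70
det(A) = -70 ≠ 0, so A is invertible.

Cofactors Cᵢⱼ = (-1)ⁱ⁺ʲ·Mᵢⱼ:
C = 
  [-14, -14,   0]
  [-20,   0,   5]
  [-10,   0, -15]

adj(A) = Cᵀ:
adj(A) = 
  [-14, -20, -10]
  [-14,   0,   0]
  [  0,   5, -15]

A⁻¹ = (-1/70) · adj(A):
A⁻¹ = 
  [  1/5,   2/7,   1/7]
  [  1/5,     0,     0]
  [    0, -1/14,  3/14]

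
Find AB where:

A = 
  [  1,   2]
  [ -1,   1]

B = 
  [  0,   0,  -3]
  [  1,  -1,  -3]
AB = 
  [  2,  -2,  -9]
  [  1,  -1,   0]

A is 2×2 and B is 2×3, so AB is 2×3. Each entry is (row of A)·(column of B):
AB[1,1] = (1)(0) + (2)(1) = 2
AB[1,2] = (1)(0) + (2)(-1) = -2
AB[1,3] = (1)(-3) + (2)(-3) = -9
AB[2,1] = (-1)(0) + (1)(1) = 1
AB[2,2] = (-1)(0) + (1)(-1) = -1
AB[2,3] = (-1)(-3) + (1)(-3) = 0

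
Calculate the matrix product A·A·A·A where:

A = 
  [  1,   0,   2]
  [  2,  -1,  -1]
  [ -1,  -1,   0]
A² = A·A:
A²[1,1] = (1)(1) + (0)(2) + (2)(-1) = -1
A²[1,2] = (1)(0) + (0)(-1) + (2)(-1) = -2
A²[1,3] = (1)(2) + (0)(-1) + (2)(0) = 2
A²[2,1] = (2)(1) + (-1)(2) + (-1)(-1) = 1
A²[2,2] = (2)(0) + (-1)(-1) + (-1)(-1) = 2
A²[2,3] = (2)(2) + (-1)(-1) + (-1)(0) = 5
A²[3,1] = (-1)(1) + (-1)(2) + (0)(-1) = -3
A²[3,2] = (-1)(0) + (-1)(-1) + (0)(-1) = 1
A²[3,3] = (-1)(2) + (-1)(-1) + (0)(0) = -1
A² = 
  [ -1,  -2,   2]
  [  1,   2,   5]
  [ -3,   1,  -1]

A^3 = A^2·A:
A^3[1,1] = (-1)(1) + (-2)(2) + (2)(-1) = -7
A^3[1,2] = (-1)(0) + (-2)(-1) + (2)(-1) = 0
A^3[1,3] = (-1)(2) + (-2)(-1) + (2)(0) = 0
A^3[2,1] = (1)(1) + (2)(2) + (5)(-1) = 0
A^3[2,2] = (1)(0) + (2)(-1) + (5)(-1) = -7
A^3[2,3] = (1)(2) + (2)(-1) + (5)(0) = 0
A^3[3,1] = (-3)(1) + (1)(2) + (-1)(-1) = 0
A^3[3,2] = (-3)(0) + (1)(-1) + (-1)(-1) = 0
A^3[3,3] = (-3)(2) + (1)(-1) + (-1)(0) = -7
A^3 = 
  [ -7,   0,   0]
  [  0,  -7,   0]
  [  0,   0,  -7]

A^4 = A^3·A:
A^4[1,1] = (-7)(1) + (0)(2) + (0)(-1) = -7
A^4[1,2] = (-7)(0) + (0)(-1) + (0)(-1) = 0
A^4[1,3] = (-7)(2) + (0)(-1) + (0)(0) = -14
A^4[2,1] = (0)(1) + (-7)(2) + (0)(-1) = -14
A^4[2,2] = (0)(0) + (-7)(-1) + (0)(-1) = 7
A^4[2,3] = (0)(2) + (-7)(-1) + (0)(0) = 7
A^4[3,1] = (0)(1) + (0)(2) + (-7)(-1) = 7
A^4[3,2] = (0)(0) + (0)(-1) + (-7)(-1) = 7
A^4[3,3] = (0)(2) + (0)(-1) + (-7)(0) = 0
A^4 = 
  [ -7,   0, -14]
  [-14,   7,   7]
  [  7,   7,   0]

Therefore
A^4 = 
  [ -7,   0, -14]
  [-14,   7,   7]
  [  7,   7,   0]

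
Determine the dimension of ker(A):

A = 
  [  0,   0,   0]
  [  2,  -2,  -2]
nullity(A) = 2

Row reduce:
Swap R1 ↔ R2
REF = 
  [  2,  -2,  -2]
  [  0,   0,   0]
Pivot columns: 1 → 1 pivot.
rank(A) = 1, so nullity(A) = 3 - 1 = 2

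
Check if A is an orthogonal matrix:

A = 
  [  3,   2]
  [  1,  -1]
No

AᵀA = 
  [ 10,   5]
  [  5,   5]
≠ I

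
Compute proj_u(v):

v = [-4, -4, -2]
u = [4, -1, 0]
v·u = (-4)(4) + (-4)(-1) + (-2)(0) = -12
u·u = (4)² + (-1)² + (0)² = 17
proj_u(v) = (v·u / u·u) × u = (-12/17) × u

proj_u(v) = [-48/17, 12/17, 0]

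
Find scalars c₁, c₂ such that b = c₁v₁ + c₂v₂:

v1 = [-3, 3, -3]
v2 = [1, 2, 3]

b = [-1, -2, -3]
c1 = 0, c2 = -1

b = 0·v1 + -1·v2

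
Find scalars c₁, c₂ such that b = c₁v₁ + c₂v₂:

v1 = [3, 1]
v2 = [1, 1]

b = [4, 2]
c1 = 1, c2 = 1

b = 1·v1 + 1·v2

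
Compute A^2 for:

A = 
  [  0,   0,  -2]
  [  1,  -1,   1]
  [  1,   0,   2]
A² = A·A:
A²[1,1] = (0)(0) + (0)(1) + (-2)(1) = -2
A²[1,2] = (0)(0) + (0)(-1) + (-2)(0) = 0
A²[1,3] = (0)(-2) + (0)(1) + (-2)(2) = -4
A²[2,1] = (1)(0) + (-1)(1) + (1)(1) = 0
A²[2,2] = (1)(0) + (-1)(-1) + (1)(0) = 1
A²[2,3] = (1)(-2) + (-1)(1) + (1)(2) = -1
A²[3,1] = (1)(0) + (0)(1) + (2)(1) = 2
A²[3,2] = (1)(0) + (0)(-1) + (2)(0) = 0
A²[3,3] = (1)(-2) + (0)(1) + (2)(2) = 2
A² = 
  [ -2,   0,  -4]
  [  0,   1,  -1]
  [  2,   0,   2]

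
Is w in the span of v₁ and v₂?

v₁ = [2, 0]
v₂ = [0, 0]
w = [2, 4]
No

Form the augmented matrix and row-reduce:
[v₁|v₂|w] = 
  [  2,   0,   2]
  [  0,   0,   4]
(already in echelon form — no row operations needed)

Row 2 reads [0 0 | 4], i.e. 0 = 4, so the system is inconsistent and w ∉ span{v₁, v₂}.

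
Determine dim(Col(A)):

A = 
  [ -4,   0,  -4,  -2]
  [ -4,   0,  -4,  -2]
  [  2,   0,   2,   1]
dim(Col(A)) = 1

Row reduce:
R2 → R2 - (1)·R1
R3 → R3 + (1/2)·R1
REF = 
  [ -4,   0,  -4,  -2]
  [  0,   0,   0,   0]
  [  0,   0,   0,   0]
Pivot columns: 1 → 1 pivot.
dim(Col(A)) = number of pivot columns = 1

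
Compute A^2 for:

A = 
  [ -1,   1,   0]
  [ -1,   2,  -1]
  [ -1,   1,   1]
A² = A·A:
A²[1,1] = (-1)(-1) + (1)(-1) + (0)(-1) = 0
A²[1,2] = (-1)(1) + (1)(2) + (0)(1) = 1
A²[1,3] = (-1)(0) + (1)(-1) + (0)(1) = -1
A²[2,1] = (-1)(-1) + (2)(-1) + (-1)(-1) = 0
A²[2,2] = (-1)(1) + (2)(2) + (-1)(1) = 2
A²[2,3] = (-1)(0) + (2)(-1) + (-1)(1) = -3
A²[3,1] = (-1)(-1) + (1)(-1) + (1)(-1) = -1
A²[3,2] = (-1)(1) + (1)(2) + (1)(1) = 2
A²[3,3] = (-1)(0) + (1)(-1) + (1)(1) = 0
A² = 
  [  0,   1,  -1]
  [  0,   2,  -3]
  [ -1,   2,   0]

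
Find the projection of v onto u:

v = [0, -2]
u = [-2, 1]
proj_u(v) = [4/5, -2/5]

v·u = (0)(-2) + (-2)(1) = -2
u·u = (-2)² + (1)² = 5
proj_u(v) = (v·u / u·u) × u = (-2/5) × u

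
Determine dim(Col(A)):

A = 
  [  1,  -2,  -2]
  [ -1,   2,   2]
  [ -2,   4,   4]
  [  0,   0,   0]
dim(Col(A)) = 1

Row reduce:
R2 → R2 + (1)·R1
R3 → R3 + (2)·R1
REF = 
  [  1,  -2,  -2]
  [  0,   0,   0]
  [  0,   0,   0]
  [  0,   0,   0]
Pivot columns: 1 → 1 pivot.
dim(Col(A)) = number of pivot columns = 1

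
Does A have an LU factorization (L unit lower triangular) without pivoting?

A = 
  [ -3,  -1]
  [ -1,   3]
Yes.
A[1,1] = -3 ≠ 0, so Gaussian elimination proceeds without a row swap: multiplier ℓ₂₁ = (-1)/(-3) = 1/3, and U[2,2] = 3 - (1/3)(-1) = 10/3.
L = 
  [  1,   0]
  [1/3,   1]
U = 
  [  -3,   -1]
  [   0, 10/3]
Check row 2 of LU: [(1/3)(-3), (1/3)(-1) + (10/3)] = [-1, 3] = row 2 of A ✓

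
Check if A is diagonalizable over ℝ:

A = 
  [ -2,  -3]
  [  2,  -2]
No

tr(A) = -4, det(A) = 10
Characteristic polynomial: λ² - tr(A)λ + det(A) = λ² + 4λ + 10
λ² + 4λ + 10 = 0  ⇒  λ = (-4 ± √((4)² - 4·(10)))/2 = (-4 ± √(-24))/2
  = -2 + i√6,  -2 - i√6
Eigenvalues: -2 + i√6, -2 - i√6  (≈ -2 + 2.449i, -2 - 2.449i)
Has complex eigenvalues (not diagonalizable over ℝ).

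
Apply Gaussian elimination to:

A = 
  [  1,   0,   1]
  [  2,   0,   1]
Row operations:
R2 → R2 - (2)·R1

Resulting echelon form:
REF = 
  [  1,   0,   1]
  [  0,   0,  -1]

Rank = 2 (number of non-zero pivot rows).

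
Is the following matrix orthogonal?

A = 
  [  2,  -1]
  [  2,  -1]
No

AᵀA = 
  [  8,  -4]
  [ -4,   2]
≠ I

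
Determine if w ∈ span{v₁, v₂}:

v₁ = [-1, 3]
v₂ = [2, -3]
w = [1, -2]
Yes

Form the augmented matrix and row-reduce:
[v₁|v₂|w] = 
  [ -1,   2,   1]
  [  3,  -3,  -2]
R2 → R2 + (3)·R1
REF = 
  [ -1,   2,   1]
  [  0,   3,   1]

No row of the form [0 0 | nonzero], so the system is consistent. Back-substitution gives c₁ = -1/3, c₂ = 1/3: w = (-1/3)·v₁ + (1/3)·v₂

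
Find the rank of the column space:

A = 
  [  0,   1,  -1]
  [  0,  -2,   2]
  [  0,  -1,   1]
Row reduce:
R2 → R2 + (2)·R1
R3 → R3 + (1)·R1
REF = 
  [  0,   1,  -1]
  [  0,   0,   0]
  [  0,   0,   0]
Pivot columns: 2 → 1 pivot.
dim(Col(A)) = number of pivot columns = 1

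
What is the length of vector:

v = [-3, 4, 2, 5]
7.348

||v||₂ = √((-3)² + (4)² + (2)² + (5)²) = √54 = 7.348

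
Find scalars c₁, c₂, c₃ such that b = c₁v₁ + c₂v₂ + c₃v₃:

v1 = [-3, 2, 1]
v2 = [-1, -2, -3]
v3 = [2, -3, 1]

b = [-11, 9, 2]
c1 = 3, c2 = 0, c3 = -1

b = 3·v1 + 0·v2 + -1·v3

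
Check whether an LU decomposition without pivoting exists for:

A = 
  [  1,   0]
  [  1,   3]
Yes.
A[1,1] = 1 ≠ 0, so Gaussian elimination proceeds without a row swap: multiplier ℓ₂₁ = (1)/(1) = 1, and U[2,2] = 3 - (1)(0) = 3.
L = 
  [  1,   0]
  [  1,   1]
U = 
  [  1,   0]
  [  0,   3]
Check row 2 of LU: [(1)(1), (1)(0) + 3] = [1, 3] = row 2 of A ✓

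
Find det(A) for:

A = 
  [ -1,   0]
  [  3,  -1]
1

For a 2×2 matrix, det = ad - bc = (-1)(-1) - (0)(3) = 1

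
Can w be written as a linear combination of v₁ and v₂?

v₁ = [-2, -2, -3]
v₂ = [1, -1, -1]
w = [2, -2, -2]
Yes

Form the augmented matrix and row-reduce:
[v₁|v₂|w] = 
  [ -2,   1,   2]
  [ -2,  -1,  -2]
  [ -3,  -1,  -2]
R2 → R2 - (1)·R1
R3 → R3 - (3/2)·R1
R3 → R3 - (5/4)·R2
REF = 
  [ -2,   1,   2]
  [  0,  -2,  -4]
  [  0,   0,   0]

No row of the form [0 0 | nonzero], so the system is consistent. Back-substitution gives c₁ = 0, c₂ = 2: w = (0)·v₁ + (2)·v₂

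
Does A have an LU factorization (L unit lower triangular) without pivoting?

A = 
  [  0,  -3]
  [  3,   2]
No.
A[1,1] = 0 but A[2,1] = 3 ≠ 0. Any LU with L unit lower triangular has (LU)[1,1] = U[1,1] and (LU)[2,1] = L[2,1]·U[1,1]; matching A forces U[1,1] = 0, which then forces (LU)[2,1] = 0 ≠ 3. A row swap (pivoting) is required.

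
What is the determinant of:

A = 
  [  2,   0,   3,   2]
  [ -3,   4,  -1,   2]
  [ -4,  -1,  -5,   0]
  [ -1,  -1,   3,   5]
Cofactor expansion along row 1: det(A) = a₁₁M₁₁ - a₁₂M₁₂ + a₁₃M₁₃ - a₁₄M₁₄

M₁₁ = det[[4, -1, 2]; [-1, -5, 0]; [-1, 3, 5]]
  = (4)·((-5)(5) - (0)(3)) - (-1)·((-1)(5) - (0)(-1)) + (2)·((-1)(3) - (-5)(-1))
  = (4)(-25) - (-1)(-5) + (2)(-8)
  = -121
M₁₂ = det[[-3, -1, 2]; [-4, -5, 0]; [-1, 3, 5]]
  = (-3)·((-5)(5) - (0)(3)) - (-1)·((-4)(5) - (0)(-1)) + (2)·((-4)(3) - (-5)(-1))
  = (-3)(-25) - (-1)(-20) + (2)(-17)
  = 21
M₁₃ = det[[-3, 4, 2]; [-4, -1, 0]; [-1, -1, 5]]
  = (-3)·((-1)(5) - (0)(-1)) - (4)·((-4)(5) - (0)(-1)) + (2)·((-4)(-1) - (-1)(-1))
  = (-3)(-5) - (4)(-20) + (2)(3)
  = 101
M₁₄ = det[[-3, 4, -1]; [-4, -1, -5]; [-1, -1, 3]]
  = (-3)·((-1)(3) - (-5)(-1)) - (4)·((-4)(3) - (-5)(-1)) + (-1)·((-4)(-1) - (-1)(-1))
  = (-3)(-8) - (4)(-17) + (-1)(3)
  = 89

det(A) = (2)(-121) - (0)(21) + (3)(101) - (2)(89) = -117

det(A) = -117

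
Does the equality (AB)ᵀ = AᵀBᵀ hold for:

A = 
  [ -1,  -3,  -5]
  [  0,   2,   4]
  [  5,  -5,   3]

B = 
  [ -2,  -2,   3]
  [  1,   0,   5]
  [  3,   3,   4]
No

(AB)ᵀ = 
  [-16,  14,  -6]
  [-13,  12,  -1]
  [-38,  26,   2]

AᵀBᵀ = 
  [ 17,  24,  17]
  [-13, -28, -23]
  [ 11,  10,   9]

The two matrices differ, so (AB)ᵀ ≠ AᵀBᵀ in general. The correct identity is (AB)ᵀ = BᵀAᵀ.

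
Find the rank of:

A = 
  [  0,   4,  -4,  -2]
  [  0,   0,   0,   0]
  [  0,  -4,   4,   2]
rank(A) = 1

Row reduce:
R3 → R3 + (1)·R1
REF = 
  [  0,   4,  -4,  -2]
  [  0,   0,   0,   0]
  [  0,   0,   0,   0]
Pivot columns: 2 → 1 pivot.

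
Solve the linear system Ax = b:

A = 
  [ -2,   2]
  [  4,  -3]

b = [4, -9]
Row reduce the augmented matrix [A|b]:
R2 → R2 + (2)·R1
REF = 
  [ -2,   2,   4]
  [  0,   1,  -1]

Back-substitution:
x₂ = (-1) / 1 = -1
x₁ = (4 - (2)(-1)) / (-2) = -3

x = [-3, -1]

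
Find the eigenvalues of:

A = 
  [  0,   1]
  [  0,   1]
λ = 1, 0

tr(A) = 1, det(A) = 0
Characteristic polynomial: λ² - tr(A)λ + det(A) = λ² - λ
λ² - λ = λ(λ - 1)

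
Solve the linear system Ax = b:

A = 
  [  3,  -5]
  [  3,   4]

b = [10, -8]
x = [0, -2]

Row reduce the augmented matrix [A|b]:
R2 → R2 - (1)·R1
REF = 
  [  3,  -5,  10]
  [  0,   9, -18]

Back-substitution:
x₂ = (-18) / 9 = -2
x₁ = (10 - (-5)(-2)) / 3 = 0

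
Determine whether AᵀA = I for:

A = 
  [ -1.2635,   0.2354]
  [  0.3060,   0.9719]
No

AᵀA = 
  [  1.6901,   0]
  [  0,   1]
≠ I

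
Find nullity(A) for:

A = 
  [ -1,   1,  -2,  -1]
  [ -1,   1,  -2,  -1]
nullity(A) = 3

Row reduce:
R2 → R2 - (1)·R1
REF = 
  [ -1,   1,  -2,  -1]
  [  0,   0,   0,   0]
Pivot columns: 1 → 1 pivot.
rank(A) = 1, so nullity(A) = 4 - 1 = 3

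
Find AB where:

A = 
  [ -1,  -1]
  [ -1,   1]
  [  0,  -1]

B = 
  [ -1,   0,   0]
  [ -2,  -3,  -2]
AB = 
  [  3,   3,   2]
  [ -1,  -3,  -2]
  [  2,   3,   2]

A is 3×2 and B is 2×3, so AB is 3×3. Each entry is (row of A)·(column of B):
AB[1,1] = (-1)(-1) + (-1)(-2) = 3
AB[1,2] = (-1)(0) + (-1)(-3) = 3
AB[1,3] = (-1)(0) + (-1)(-2) = 2
AB[2,1] = (-1)(-1) + (1)(-2) = -1
AB[2,2] = (-1)(0) + (1)(-3) = -3
AB[2,3] = (-1)(0) + (1)(-2) = -2
AB[3,1] = (0)(-1) + (-1)(-2) = 2
AB[3,2] = (0)(0) + (-1)(-3) = 3
AB[3,3] = (0)(0) + (-1)(-2) = 2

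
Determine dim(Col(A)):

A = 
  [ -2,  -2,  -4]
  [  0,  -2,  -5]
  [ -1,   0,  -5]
dim(Col(A)) = 3

Row reduce:
R3 → R3 - (1/2)·R1
R3 → R3 + (1/2)·R2
REF = 
  [   -2,    -2,    -4]
  [    0,    -2,    -5]
  [    0,     0, -11/2]
Pivot columns: 1, 2, 3 → 3 pivots.
dim(Col(A)) = number of pivot columns = 3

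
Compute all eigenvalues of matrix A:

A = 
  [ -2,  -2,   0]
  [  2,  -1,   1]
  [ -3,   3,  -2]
λ = 0, (-5 + i√11)/2, (-5 - i√11)/2  (≈ 0, -2.5 + 1.658i, -2.5 - 1.658i)

Characteristic polynomial: det(λI - A) = λ³ + 5λ² + 9λ
The constant term is 0, so λ = 0 is a root: p(λ) = λ(λ² + 5λ + 9)
λ² + 5λ + 9 = 0  ⇒  λ = (-5 ± √((5)² - 4·(9)))/2 = (-5 ± √(-11))/2
  = (-5 + i√11)/2,  (-5 - i√11)/2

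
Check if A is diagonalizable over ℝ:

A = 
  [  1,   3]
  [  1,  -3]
Yes

tr(A) = -2, det(A) = -6
Characteristic polynomial: λ² - tr(A)λ + det(A) = λ² + 2λ - 6
λ² + 2λ - 6 = 0  ⇒  λ = (-2 ± √((2)² - 4·(-6)))/2 = (-2 ± √(28))/2
  = -1 + √7,  -1 - √7
Eigenvalues: -1 + √7, -1 - √7  (≈ 1.646, -3.646)
The two irrational eigenvalues are distinct (simple), so each has alg. mult. = geom. mult. = 1.
Sum of geometric multiplicities equals n, so A has n independent eigenvectors.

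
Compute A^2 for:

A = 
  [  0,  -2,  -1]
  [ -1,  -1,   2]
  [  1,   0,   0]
A² = A·A:
A²[1,1] = (0)(0) + (-2)(-1) + (-1)(1) = 1
A²[1,2] = (0)(-2) + (-2)(-1) + (-1)(0) = 2
A²[1,3] = (0)(-1) + (-2)(2) + (-1)(0) = -4
A²[2,1] = (-1)(0) + (-1)(-1) + (2)(1) = 3
A²[2,2] = (-1)(-2) + (-1)(-1) + (2)(0) = 3
A²[2,3] = (-1)(-1) + (-1)(2) + (2)(0) = -1
A²[3,1] = (1)(0) + (0)(-1) + (0)(1) = 0
A²[3,2] = (1)(-2) + (0)(-1) + (0)(0) = -2
A²[3,3] = (1)(-1) + (0)(2) + (0)(0) = -1
A² = 
  [  1,   2,  -4]
  [  3,   3,  -1]
  [  0,  -2,  -1]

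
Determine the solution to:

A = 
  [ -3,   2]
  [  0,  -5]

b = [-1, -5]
x = [1, 1]

Row reduce the augmented matrix [A|b]:
(already in echelon form)
REF = 
  [ -3,   2,  -1]
  [  0,  -5,  -5]

Back-substitution:
x₂ = (-5) / (-5) = 1
x₁ = (-1 - (2)(1)) / (-3) = 1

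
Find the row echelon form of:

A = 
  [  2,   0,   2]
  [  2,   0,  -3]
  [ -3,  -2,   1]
Row operations:
R2 → R2 - (1)·R1
R3 → R3 + (3/2)·R1
Swap R2 ↔ R3

Resulting echelon form:
REF = 
  [  2,   0,   2]
  [  0,  -2,   4]
  [  0,   0,  -5]

Rank = 3 (number of non-zero pivot rows).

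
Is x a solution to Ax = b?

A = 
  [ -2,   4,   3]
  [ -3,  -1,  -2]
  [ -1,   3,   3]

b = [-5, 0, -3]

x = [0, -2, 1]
Yes

Ax = [-5, 0, -3] = b ✓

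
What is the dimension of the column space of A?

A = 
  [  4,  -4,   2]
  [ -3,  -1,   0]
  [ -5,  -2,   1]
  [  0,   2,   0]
dim(Col(A)) = 3

Row reduce:
R2 → R2 + (3/4)·R1
R3 → R3 + (5/4)·R1
R3 → R3 - (7/4)·R2
R4 → R4 + (1/2)·R2
R4 → R4 - (6/7)·R3
REF = 
  [  4,  -4,   2]
  [  0,  -4, 3/2]
  [  0,   0, 7/8]
  [  0,   0,   0]
Pivot columns: 1, 2, 3 → 3 pivots.
dim(Col(A)) = number of pivot columns = 3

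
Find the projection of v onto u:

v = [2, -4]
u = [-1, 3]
proj_u(v) = [7/5, -21/5]

v·u = (2)(-1) + (-4)(3) = -14
u·u = (-1)² + (3)² = 10
proj_u(v) = (v·u / u·u) × u = (-14/10) × u = (-7/5) × u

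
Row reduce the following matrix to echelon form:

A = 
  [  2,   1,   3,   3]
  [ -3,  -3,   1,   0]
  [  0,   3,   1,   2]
Row operations:
R2 → R2 + (3/2)·R1
R3 → R3 + (2)·R2

Resulting echelon form:
REF = 
  [   2,    1,    3,    3]
  [   0, -3/2, 11/2,  9/2]
  [   0,    0,   12,   11]

Rank = 3 (number of non-zero pivot rows).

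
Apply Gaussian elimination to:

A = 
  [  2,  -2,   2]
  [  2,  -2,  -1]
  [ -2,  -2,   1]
Row operations:
R2 → R2 - (1)·R1
R3 → R3 + (1)·R1
Swap R2 ↔ R3

Resulting echelon form:
REF = 
  [  2,  -2,   2]
  [  0,  -4,   3]
  [  0,   0,  -3]

Rank = 3 (number of non-zero pivot rows).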